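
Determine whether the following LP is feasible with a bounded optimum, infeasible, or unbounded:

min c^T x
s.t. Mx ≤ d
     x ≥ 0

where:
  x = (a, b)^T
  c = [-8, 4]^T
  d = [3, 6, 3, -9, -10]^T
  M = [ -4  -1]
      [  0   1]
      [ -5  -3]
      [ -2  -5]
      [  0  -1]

Infeasible (no feasible solution exists)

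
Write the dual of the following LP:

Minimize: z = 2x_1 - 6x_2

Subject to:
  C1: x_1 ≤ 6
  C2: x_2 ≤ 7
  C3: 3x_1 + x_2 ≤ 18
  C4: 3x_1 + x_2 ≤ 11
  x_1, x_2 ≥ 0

Primal min cᵀx s.t. Ax ≤ b, x ≥ 0  →  Dual max −bᵀy s.t. Aᵀy ≥ −c, y ≥ 0.

Maximize: z = -6y1 - 7y2 - 18y3 - 11y4

Subject to:
  y1 + 3y3 + 3y4 ≥ -2
  y2 + y3 + y4 ≥ 6
  y1, y2, y3, y4 ≥ 0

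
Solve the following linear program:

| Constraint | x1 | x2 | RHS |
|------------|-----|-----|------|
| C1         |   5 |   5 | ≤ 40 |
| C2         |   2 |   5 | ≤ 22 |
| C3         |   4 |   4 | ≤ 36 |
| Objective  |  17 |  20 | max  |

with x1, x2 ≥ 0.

Evaluate the objective at each vertex of the feasible region:
  z(0, 0) = 0
  z(8, 0) = 136
  z(6, 2) = 142  ←
  z(0, 4.4) = 88
The maximum is at x1 = 6, x2 = 2.

x1 = 6, x2 = 2, z = 142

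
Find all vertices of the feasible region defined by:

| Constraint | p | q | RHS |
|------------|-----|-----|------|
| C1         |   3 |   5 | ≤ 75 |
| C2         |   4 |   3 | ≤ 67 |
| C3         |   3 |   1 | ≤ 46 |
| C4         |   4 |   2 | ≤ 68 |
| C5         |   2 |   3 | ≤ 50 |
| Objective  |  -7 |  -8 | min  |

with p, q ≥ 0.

(0, 0), (15.33, 0), (14.2, 3.4), (10, 9), (0, 15)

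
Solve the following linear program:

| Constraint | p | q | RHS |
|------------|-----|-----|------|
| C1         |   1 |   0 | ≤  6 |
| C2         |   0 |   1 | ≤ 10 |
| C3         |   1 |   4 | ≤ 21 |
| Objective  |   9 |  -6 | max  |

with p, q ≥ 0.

Evaluate the objective at each vertex of the feasible region:
  z(0, 0) = 0
  z(6, 0) = 54  ←
  z(6, 3.75) = 31.5
  z(0, 5.25) = -31.5
The maximum is at p = 6, q = 0.

p = 6, q = 0, z = 54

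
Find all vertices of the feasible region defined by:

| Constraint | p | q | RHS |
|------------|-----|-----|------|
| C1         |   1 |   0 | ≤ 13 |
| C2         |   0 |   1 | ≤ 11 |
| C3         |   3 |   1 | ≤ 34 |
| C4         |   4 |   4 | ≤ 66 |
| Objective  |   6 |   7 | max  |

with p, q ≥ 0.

(0, 0), (11.33, 0), (8.75, 7.75), (5.5, 11), (0, 11)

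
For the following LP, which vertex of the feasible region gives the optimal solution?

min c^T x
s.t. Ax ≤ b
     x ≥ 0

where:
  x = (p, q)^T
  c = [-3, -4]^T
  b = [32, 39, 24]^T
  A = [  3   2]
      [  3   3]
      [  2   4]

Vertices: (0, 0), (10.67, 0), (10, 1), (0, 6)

Evaluate the objective at each vertex of the feasible region:
  z(0, 0) = 0
  z(10.67, 0) = -32
  z(10, 1) = -34  ←
  z(0, 6) = -24
The minimum is at p = 10, q = 1.

(10, 1)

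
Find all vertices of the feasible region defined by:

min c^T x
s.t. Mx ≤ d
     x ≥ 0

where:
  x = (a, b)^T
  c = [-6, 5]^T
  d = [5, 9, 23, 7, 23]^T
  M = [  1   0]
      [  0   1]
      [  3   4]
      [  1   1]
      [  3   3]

(0, 0), (5, 0), (5, 2), (0, 5.75)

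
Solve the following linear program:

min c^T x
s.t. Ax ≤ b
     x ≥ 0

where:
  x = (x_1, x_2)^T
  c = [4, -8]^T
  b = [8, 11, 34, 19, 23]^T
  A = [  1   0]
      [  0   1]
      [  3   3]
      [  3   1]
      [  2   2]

Evaluate the objective at each vertex of the feasible region:
  z(0, 0) = 0
  z(6.333, 0) = 25.33
  z(3.833, 7.5) = -44.67
  z(0.3333, 11) = -86.67
  z(0, 11) = -88  ←
The minimum is at x_1 = 0, x_2 = 11.

x_1 = 0, x_2 = 11, z = -88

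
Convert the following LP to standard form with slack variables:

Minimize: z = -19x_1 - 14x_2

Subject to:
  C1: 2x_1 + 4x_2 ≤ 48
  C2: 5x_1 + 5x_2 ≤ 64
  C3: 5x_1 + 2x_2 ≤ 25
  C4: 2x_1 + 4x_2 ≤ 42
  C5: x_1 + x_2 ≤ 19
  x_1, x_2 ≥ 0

min z = -19x_1 - 14x_2

s.t.
  2x_1 + 4x_2 + s1 = 48
  5x_1 + 5x_2 + s2 = 64
  5x_1 + 2x_2 + s3 = 25
  2x_1 + 4x_2 + s4 = 42
  x_1 + x_2 + s5 = 19
  x_1, x_2, s1, s2, s3, s4, s5 ≥ 0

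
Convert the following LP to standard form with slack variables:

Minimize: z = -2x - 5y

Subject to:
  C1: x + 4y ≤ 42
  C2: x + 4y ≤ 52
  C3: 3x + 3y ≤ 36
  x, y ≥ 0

min z = -2x - 5y

s.t.
  x + 4y + s1 = 42
  x + 4y + s2 = 52
  3x + 3y + s3 = 36
  x, y, s1, s2, s3 ≥ 0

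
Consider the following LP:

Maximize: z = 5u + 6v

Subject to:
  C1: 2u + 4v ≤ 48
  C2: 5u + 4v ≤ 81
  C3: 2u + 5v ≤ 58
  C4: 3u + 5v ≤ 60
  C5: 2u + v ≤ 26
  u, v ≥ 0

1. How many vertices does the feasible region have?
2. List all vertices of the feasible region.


1. 5
2. (0, 0), (13, 0), (10, 6), (2, 10.8), (0, 11.6)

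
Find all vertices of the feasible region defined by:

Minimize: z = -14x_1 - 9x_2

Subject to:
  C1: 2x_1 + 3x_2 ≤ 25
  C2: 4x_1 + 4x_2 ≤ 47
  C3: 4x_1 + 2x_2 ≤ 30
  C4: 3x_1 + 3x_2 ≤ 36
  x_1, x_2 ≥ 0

(0, 0), (7.5, 0), (5, 5), (0, 8.333)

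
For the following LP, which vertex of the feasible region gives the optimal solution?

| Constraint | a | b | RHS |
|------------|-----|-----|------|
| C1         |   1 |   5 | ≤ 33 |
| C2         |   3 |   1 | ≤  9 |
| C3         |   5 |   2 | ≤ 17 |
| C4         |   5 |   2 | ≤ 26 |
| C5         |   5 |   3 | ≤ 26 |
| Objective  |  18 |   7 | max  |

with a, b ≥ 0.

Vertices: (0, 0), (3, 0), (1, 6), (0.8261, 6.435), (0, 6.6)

Evaluate the objective at each vertex of the feasible region:
  z(0, 0) = 0
  z(3, 0) = 54
  z(1, 6) = 60  ←
  z(0.8261, 6.435) = 59.91
  z(0, 6.6) = 46.2
The maximum is at a = 1, b = 6.

(1, 6)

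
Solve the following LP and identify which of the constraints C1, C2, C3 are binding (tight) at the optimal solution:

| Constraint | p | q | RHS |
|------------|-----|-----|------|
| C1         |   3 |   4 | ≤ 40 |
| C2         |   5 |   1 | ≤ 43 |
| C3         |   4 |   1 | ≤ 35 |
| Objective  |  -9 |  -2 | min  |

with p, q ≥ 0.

At p = 8, q = 3, compute slack b - a·x for each constraint:
  C1: 40 − 36 = 4  (slack)
  C2: 43 − 43 = 0  (binding)
  C3: 35 − 35 = 0  (binding)

Optimal: p = 8, q = 3
Binding: C2, C3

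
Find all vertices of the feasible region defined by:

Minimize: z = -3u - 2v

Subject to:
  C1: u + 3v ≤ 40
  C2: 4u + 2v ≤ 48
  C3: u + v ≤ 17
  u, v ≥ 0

(0, 0), (12, 0), (7, 10), (5.5, 11.5), (0, 13.33)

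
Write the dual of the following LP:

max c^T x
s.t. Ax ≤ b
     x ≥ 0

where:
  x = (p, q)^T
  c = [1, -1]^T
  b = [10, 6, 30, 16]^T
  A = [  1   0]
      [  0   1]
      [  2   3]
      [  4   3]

Primal max cᵀx s.t. Ax ≤ b, x ≥ 0  →  Dual min bᵀy s.t. Aᵀy ≥ c, y ≥ 0.

Minimize: z = 10y1 + 6y2 + 30y3 + 16y4

Subject to:
  y1 + 2y3 + 4y4 ≥ 1
  y2 + 3y3 + 3y4 ≥ -1
  y1, y2, y3, y4 ≥ 0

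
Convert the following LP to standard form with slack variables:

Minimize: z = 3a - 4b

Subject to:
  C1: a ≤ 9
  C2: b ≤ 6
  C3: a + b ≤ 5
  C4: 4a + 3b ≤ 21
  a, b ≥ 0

min z = 3a - 4b

s.t.
  a + s1 = 9
  b + s2 = 6
  a + b + s3 = 5
  4a + 3b + s4 = 21
  a, b, s1, s2, s3, s4 ≥ 0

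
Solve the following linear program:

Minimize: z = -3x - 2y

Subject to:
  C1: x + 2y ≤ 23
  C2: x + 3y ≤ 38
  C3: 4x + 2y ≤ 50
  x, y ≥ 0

Evaluate the objective at each vertex of the feasible region:
  z(0, 0) = 0
  z(12.5, 0) = -37.5
  z(9, 7) = -41  ←
  z(0, 11.5) = -23
The minimum is at x = 9, y = 7.

x = 9, y = 7, z = -41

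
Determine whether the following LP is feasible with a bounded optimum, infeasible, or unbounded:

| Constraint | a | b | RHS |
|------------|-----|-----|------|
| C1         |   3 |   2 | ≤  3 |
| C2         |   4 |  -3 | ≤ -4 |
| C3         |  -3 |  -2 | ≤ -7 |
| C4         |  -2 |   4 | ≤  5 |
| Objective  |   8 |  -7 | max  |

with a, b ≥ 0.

Infeasible (no feasible solution exists)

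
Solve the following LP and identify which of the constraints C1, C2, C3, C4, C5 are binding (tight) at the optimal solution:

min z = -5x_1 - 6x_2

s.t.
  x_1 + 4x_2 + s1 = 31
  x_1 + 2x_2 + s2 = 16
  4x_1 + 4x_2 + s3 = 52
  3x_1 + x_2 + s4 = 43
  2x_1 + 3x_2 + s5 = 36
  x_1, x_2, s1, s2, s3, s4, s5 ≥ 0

At x_1 = 10, x_2 = 3, compute slack b - a·x for each constraint:
  C1: 31 − 22 = 9  (slack)
  C2: 16 − 16 = 0  (binding)
  C3: 52 − 52 = 0  (binding)
  C4: 43 − 33 = 10  (slack)
  C5: 36 − 29 = 7  (slack)

Optimal: x_1 = 10, x_2 = 3
Binding: C2, C3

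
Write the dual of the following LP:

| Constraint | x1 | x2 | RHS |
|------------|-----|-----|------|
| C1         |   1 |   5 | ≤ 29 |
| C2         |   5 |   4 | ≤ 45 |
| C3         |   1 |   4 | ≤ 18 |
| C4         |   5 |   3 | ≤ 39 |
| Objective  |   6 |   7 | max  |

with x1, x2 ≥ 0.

Primal max cᵀx s.t. Ax ≤ b, x ≥ 0  →  Dual min bᵀy s.t. Aᵀy ≥ c, y ≥ 0.

Minimize: z = 29y1 + 45y2 + 18y3 + 39y4

Subject to:
  y1 + 5y2 + y3 + 5y4 ≥ 6
  5y1 + 4y2 + 4y3 + 3y4 ≥ 7
  y1, y2, y3, y4 ≥ 0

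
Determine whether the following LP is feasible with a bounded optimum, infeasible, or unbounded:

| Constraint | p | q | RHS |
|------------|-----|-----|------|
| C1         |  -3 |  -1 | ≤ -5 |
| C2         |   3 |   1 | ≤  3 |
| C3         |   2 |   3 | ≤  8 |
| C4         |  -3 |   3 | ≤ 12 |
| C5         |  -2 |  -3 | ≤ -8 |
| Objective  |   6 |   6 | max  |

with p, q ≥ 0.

Infeasible (no feasible solution exists)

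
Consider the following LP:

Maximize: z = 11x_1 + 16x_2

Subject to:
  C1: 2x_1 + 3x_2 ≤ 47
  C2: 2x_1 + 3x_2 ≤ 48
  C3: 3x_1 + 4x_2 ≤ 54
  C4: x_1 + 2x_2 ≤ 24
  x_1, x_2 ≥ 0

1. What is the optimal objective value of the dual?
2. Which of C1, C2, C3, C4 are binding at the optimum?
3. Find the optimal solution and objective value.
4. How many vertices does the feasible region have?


1. 210
2. C3, C4
3. x_1 = 6, x_2 = 9, z = 210
4. 4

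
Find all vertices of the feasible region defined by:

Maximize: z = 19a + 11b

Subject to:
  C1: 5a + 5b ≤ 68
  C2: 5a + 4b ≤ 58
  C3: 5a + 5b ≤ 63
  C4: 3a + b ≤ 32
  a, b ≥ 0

(0, 0), (10.67, 0), (10, 2), (7.6, 5), (0, 12.6)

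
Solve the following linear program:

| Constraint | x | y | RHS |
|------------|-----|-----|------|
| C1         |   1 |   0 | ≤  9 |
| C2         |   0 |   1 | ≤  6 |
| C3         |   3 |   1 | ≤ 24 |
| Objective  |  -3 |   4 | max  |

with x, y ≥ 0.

Evaluate the objective at each vertex of the feasible region:
  z(0, 0) = 0
  z(8, 0) = -24
  z(6, 6) = 6
  z(0, 6) = 24  ←
The maximum is at x = 0, y = 6.

x = 0, y = 6, z = 24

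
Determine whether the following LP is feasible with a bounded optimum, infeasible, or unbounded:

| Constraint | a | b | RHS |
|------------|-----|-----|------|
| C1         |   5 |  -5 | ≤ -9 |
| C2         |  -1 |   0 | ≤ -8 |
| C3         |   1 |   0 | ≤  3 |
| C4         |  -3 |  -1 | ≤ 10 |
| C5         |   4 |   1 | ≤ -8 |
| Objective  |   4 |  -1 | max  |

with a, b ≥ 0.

Infeasible (no feasible solution exists)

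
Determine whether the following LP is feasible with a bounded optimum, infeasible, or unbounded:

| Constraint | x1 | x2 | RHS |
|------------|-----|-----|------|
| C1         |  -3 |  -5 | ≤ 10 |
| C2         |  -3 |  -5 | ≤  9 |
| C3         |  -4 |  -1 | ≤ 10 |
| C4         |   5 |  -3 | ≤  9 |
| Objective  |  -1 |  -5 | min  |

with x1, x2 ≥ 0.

Unbounded (objective can decrease without bound)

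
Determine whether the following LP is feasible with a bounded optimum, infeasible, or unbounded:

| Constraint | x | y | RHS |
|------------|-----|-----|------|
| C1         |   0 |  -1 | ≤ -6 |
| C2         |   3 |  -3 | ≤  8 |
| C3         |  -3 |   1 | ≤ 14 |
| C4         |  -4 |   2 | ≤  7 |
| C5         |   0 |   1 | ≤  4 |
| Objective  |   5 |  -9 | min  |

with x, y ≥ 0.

Infeasible (no feasible solution exists)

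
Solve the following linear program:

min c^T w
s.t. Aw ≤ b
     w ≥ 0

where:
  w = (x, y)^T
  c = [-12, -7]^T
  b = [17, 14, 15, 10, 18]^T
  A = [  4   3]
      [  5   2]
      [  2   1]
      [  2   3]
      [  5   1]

Evaluate the objective at each vertex of the feasible region:
  z(0, 0) = 0
  z(2.8, 0) = -33.6
  z(2, 2) = -38  ←
  z(0, 3.333) = -23.33
The minimum is at x = 2, y = 2.

x = 2, y = 2, z = -38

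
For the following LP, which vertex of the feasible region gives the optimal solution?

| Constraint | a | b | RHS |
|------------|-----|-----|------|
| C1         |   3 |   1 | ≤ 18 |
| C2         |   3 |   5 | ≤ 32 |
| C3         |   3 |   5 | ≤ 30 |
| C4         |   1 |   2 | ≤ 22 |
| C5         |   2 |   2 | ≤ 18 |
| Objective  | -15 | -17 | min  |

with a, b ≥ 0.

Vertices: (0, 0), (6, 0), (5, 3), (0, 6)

Evaluate the objective at each vertex of the feasible region:
  z(0, 0) = 0
  z(6, 0) = -90
  z(5, 3) = -126  ←
  z(0, 6) = -102
The minimum is at a = 5, b = 3.

(5, 3)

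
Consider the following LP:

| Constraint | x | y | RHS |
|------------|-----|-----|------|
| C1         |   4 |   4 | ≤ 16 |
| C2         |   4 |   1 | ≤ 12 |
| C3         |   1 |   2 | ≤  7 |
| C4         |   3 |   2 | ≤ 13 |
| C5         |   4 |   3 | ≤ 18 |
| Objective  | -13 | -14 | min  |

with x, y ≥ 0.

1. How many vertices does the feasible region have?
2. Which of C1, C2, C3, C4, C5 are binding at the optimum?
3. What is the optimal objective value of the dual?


1. 5
2. C1, C3
3. -55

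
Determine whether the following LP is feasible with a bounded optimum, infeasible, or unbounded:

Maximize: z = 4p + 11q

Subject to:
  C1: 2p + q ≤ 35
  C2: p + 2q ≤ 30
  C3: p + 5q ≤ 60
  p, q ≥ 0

Feasible with a bounded optimal solution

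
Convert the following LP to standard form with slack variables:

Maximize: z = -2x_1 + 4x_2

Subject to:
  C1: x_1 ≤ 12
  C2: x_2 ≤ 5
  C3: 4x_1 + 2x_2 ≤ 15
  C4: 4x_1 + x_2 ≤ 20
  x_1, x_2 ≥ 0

max z = -2x_1 + 4x_2

s.t.
  x_1 + s1 = 12
  x_2 + s2 = 5
  4x_1 + 2x_2 + s3 = 15
  4x_1 + x_2 + s4 = 20
  x_1, x_2, s1, s2, s3, s4 ≥ 0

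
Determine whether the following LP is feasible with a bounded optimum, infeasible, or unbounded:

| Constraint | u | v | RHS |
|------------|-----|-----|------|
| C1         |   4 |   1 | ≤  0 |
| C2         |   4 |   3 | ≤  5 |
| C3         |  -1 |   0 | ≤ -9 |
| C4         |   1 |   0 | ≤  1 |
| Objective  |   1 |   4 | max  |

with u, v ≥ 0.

Infeasible (no feasible solution exists)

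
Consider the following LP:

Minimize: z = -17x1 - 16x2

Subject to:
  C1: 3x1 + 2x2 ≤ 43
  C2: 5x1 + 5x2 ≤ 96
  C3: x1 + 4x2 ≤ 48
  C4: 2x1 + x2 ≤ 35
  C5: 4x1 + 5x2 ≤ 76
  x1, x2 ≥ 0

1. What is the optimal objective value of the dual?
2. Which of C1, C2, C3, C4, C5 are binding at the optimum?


1. -281
2. C1, C5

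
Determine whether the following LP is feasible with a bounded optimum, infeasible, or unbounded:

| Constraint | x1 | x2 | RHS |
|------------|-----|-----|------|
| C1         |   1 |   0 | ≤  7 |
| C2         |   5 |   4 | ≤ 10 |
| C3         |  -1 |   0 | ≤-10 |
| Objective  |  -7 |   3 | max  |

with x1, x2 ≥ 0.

Infeasible (no feasible solution exists)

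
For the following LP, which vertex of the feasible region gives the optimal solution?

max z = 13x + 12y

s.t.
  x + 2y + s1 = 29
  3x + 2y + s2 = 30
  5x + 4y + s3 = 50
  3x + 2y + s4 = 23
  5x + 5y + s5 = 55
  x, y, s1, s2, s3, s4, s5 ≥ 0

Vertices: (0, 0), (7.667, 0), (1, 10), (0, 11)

Evaluate the objective at each vertex of the feasible region:
  z(0, 0) = 0
  z(7.667, 0) = 99.67
  z(1, 10) = 133  ←
  z(0, 11) = 132
The maximum is at x = 1, y = 10.

(1, 10)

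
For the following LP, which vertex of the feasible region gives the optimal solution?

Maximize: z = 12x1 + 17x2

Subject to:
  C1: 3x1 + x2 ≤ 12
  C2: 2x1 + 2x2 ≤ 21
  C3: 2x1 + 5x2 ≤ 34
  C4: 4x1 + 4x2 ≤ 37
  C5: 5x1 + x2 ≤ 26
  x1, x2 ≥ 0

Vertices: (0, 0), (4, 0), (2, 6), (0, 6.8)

Evaluate the objective at each vertex of the feasible region:
  z(0, 0) = 0
  z(4, 0) = 48
  z(2, 6) = 126  ←
  z(0, 6.8) = 115.6
The maximum is at x1 = 2, x2 = 6.

(2, 6)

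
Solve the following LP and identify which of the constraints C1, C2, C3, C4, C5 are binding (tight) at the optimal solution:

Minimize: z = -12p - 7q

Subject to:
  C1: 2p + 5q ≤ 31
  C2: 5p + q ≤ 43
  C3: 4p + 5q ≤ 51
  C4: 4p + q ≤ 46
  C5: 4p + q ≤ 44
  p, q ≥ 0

At p = 8, q = 3, compute slack b - a·x for each constraint:
  C1: 31 − 31 = 0  (binding)
  C2: 43 − 43 = 0  (binding)
  C3: 51 − 47 = 4  (slack)
  C4: 46 − 35 = 11  (slack)
  C5: 44 − 35 = 9  (slack)

Optimal: p = 8, q = 3
Binding: C1, C2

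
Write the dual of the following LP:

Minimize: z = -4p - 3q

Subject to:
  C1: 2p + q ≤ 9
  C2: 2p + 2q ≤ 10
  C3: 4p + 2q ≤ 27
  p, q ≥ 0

Primal min cᵀx s.t. Ax ≤ b, x ≥ 0  →  Dual max −bᵀy s.t. Aᵀy ≥ −c, y ≥ 0.

Maximize: z = -9y1 - 10y2 - 27y3

Subject to:
  2y1 + 2y2 + 4y3 ≥ 4
  y1 + 2y2 + 2y3 ≥ 3
  y1, y2, y3 ≥ 0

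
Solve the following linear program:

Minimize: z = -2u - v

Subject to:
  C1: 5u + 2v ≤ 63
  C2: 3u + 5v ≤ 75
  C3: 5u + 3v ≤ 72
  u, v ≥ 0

Evaluate the objective at each vertex of the feasible region:
  z(0, 0) = 0
  z(12.6, 0) = -25.2
  z(9, 9) = -27  ←
  z(8.438, 9.938) = -26.81
  z(0, 15) = -15
The minimum is at u = 9, v = 9.

u = 9, v = 9, z = -27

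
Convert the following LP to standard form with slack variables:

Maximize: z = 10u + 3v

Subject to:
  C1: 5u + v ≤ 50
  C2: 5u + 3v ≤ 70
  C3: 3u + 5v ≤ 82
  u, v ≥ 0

max z = 10u + 3v

s.t.
  5u + v + s1 = 50
  5u + 3v + s2 = 70
  3u + 5v + s3 = 82
  u, v, s1, s2, s3 ≥ 0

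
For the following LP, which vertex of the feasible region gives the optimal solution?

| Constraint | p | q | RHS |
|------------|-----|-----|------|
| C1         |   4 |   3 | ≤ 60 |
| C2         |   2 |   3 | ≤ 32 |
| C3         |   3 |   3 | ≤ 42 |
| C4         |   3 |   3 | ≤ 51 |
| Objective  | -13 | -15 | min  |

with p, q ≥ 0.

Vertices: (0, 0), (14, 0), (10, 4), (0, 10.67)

Evaluate the objective at each vertex of the feasible region:
  z(0, 0) = 0
  z(14, 0) = -182
  z(10, 4) = -190  ←
  z(0, 10.67) = -160
The minimum is at p = 10, q = 4.

(10, 4)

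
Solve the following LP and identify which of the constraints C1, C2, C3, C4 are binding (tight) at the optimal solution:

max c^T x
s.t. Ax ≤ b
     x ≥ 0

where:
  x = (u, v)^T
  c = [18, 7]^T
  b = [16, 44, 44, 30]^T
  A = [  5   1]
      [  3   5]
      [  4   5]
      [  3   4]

At u = 2, v = 6, compute slack b - a·x for each constraint:
  C1: 16 − 16 = 0  (binding)
  C2: 44 − 36 = 8  (slack)
  C3: 44 − 38 = 6  (slack)
  C4: 30 − 30 = 0  (binding)

Optimal: u = 2, v = 6
Binding: C1, C4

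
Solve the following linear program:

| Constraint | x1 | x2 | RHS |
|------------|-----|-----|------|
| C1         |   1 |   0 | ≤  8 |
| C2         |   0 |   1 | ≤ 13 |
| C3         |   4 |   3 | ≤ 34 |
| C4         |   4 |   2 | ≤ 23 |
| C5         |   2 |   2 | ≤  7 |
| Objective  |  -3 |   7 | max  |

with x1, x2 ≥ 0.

Evaluate the objective at each vertex of the feasible region:
  z(0, 0) = 0
  z(3.5, 0) = -10.5
  z(0, 3.5) = 24.5  ←
The maximum is at x1 = 0, x2 = 3.5.

x1 = 0, x2 = 3.5, z = 24.5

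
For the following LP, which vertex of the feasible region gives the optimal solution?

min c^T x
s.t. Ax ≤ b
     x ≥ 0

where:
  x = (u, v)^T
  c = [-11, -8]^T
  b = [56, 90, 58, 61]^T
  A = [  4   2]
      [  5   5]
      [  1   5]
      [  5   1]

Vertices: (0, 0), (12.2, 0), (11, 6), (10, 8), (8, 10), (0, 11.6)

Evaluate the objective at each vertex of the feasible region:
  z(0, 0) = 0
  z(12.2, 0) = -134.2
  z(11, 6) = -169
  z(10, 8) = -174  ←
  z(8, 10) = -168
  z(0, 11.6) = -92.8
The minimum is at u = 10, v = 8.

(10, 8)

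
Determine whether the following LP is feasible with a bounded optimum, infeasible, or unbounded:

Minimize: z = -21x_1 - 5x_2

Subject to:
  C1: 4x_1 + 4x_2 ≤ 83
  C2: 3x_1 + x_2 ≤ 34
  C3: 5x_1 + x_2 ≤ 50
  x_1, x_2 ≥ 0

Feasible with a bounded optimal solution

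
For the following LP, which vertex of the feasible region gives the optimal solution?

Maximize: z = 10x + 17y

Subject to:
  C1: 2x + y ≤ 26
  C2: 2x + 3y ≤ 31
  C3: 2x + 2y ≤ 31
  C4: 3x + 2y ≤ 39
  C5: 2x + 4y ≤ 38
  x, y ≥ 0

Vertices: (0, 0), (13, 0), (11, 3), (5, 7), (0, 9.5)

Evaluate the objective at each vertex of the feasible region:
  z(0, 0) = 0
  z(13, 0) = 130
  z(11, 3) = 161
  z(5, 7) = 169  ←
  z(0, 9.5) = 161.5
The maximum is at x = 5, y = 7.

(5, 7)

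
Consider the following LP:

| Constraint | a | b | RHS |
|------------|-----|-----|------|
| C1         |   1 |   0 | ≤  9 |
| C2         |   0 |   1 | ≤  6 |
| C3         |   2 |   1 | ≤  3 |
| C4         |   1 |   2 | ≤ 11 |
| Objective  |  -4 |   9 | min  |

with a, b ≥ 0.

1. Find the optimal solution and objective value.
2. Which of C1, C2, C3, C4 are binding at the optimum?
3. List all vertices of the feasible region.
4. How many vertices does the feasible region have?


1. a = 1.5, b = 0, z = -6
2. C3
3. (0, 0), (1.5, 0), (0, 3)
4. 3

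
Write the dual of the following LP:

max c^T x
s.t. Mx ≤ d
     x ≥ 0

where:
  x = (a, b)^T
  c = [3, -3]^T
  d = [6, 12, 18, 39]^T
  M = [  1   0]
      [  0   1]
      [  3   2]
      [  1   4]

Primal max cᵀx s.t. Ax ≤ b, x ≥ 0  →  Dual min bᵀy s.t. Aᵀy ≥ c, y ≥ 0.

Minimize: z = 6y1 + 12y2 + 18y3 + 39y4

Subject to:
  y1 + 3y3 + y4 ≥ 3
  y2 + 2y3 + 4y4 ≥ -3
  y1, y2, y3, y4 ≥ 0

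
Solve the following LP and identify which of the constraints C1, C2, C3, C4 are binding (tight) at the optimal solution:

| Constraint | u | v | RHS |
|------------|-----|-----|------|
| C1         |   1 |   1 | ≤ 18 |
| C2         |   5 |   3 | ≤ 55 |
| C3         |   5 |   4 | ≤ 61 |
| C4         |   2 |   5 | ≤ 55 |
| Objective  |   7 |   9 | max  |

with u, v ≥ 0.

At u = 5, v = 9, compute slack b - a·x for each constraint:
  C1: 18 − 14 = 4  (slack)
  C2: 55 − 52 = 3  (slack)
  C3: 61 − 61 = 0  (binding)
  C4: 55 − 55 = 0  (binding)

Optimal: u = 5, v = 9
Binding: C3, C4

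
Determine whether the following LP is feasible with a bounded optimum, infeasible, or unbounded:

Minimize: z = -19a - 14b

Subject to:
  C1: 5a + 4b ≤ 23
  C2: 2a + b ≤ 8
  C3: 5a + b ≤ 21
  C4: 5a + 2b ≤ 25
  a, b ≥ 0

Feasible with a bounded optimal solution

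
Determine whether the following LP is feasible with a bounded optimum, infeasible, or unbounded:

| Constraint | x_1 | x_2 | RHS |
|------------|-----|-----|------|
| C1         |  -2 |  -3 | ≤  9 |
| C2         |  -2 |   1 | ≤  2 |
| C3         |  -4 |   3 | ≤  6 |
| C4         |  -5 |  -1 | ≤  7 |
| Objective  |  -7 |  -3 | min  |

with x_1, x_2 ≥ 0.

Unbounded (objective can decrease without bound)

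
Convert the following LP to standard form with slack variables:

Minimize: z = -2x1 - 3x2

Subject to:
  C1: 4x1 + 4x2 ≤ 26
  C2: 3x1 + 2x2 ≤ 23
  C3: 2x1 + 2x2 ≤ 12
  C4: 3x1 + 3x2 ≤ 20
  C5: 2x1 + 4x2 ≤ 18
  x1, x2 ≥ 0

min z = -2x1 - 3x2

s.t.
  4x1 + 4x2 + s1 = 26
  3x1 + 2x2 + s2 = 23
  2x1 + 2x2 + s3 = 12
  3x1 + 3x2 + s4 = 20
  2x1 + 4x2 + s5 = 18
  x1, x2, s1, s2, s3, s4, s5 ≥ 0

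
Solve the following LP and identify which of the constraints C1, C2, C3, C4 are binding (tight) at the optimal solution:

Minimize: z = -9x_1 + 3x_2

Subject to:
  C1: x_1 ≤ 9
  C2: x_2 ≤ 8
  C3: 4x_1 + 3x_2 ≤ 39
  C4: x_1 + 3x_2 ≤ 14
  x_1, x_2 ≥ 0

At x_1 = 9, x_2 = 0, compute slack b - a·x for each constraint:
  C1: 9 − 9 = 0  (binding)
  C2: 8 − 0 = 8  (slack)
  C3: 39 − 36 = 3  (slack)
  C4: 14 − 9 = 5  (slack)

Optimal: x_1 = 9, x_2 = 0
Binding: C1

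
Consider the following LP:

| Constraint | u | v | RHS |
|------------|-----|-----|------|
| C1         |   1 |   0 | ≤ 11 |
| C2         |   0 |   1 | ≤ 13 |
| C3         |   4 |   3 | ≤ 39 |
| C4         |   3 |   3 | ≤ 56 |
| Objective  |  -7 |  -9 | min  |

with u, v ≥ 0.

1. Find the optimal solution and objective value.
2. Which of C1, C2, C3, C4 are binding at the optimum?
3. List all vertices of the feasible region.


1. u = 0, v = 13, z = -117
2. C2, C3
3. (0, 0), (9.75, 0), (0, 13)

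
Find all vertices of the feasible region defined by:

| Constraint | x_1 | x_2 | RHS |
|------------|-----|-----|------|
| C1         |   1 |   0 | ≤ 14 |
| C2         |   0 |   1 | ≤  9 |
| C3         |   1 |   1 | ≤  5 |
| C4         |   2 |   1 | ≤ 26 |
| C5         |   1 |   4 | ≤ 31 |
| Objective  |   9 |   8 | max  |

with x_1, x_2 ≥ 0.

(0, 0), (5, 0), (0, 5)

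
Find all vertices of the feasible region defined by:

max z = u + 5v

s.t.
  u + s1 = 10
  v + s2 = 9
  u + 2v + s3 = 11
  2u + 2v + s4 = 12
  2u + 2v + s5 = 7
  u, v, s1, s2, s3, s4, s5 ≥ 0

(0, 0), (3.5, 0), (0, 3.5)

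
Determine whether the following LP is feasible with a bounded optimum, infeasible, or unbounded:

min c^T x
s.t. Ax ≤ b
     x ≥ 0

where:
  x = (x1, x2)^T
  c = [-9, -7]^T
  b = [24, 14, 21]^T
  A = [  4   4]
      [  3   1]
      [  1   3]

Feasible with a bounded optimal solution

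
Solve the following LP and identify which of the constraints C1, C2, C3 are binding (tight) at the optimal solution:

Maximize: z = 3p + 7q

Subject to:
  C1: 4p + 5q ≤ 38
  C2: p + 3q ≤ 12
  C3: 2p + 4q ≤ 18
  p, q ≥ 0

At p = 3, q = 3, compute slack b - a·x for each constraint:
  C1: 38 − 27 = 11  (slack)
  C2: 12 − 12 = 0  (binding)
  C3: 18 − 18 = 0  (binding)

Optimal: p = 3, q = 3
Binding: C2, C3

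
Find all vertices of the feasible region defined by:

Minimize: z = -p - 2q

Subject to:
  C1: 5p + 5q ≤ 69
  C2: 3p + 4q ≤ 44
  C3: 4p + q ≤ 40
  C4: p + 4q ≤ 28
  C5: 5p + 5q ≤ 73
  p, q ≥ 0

(0, 0), (10, 0), (8.923, 4.308), (8, 5), (0, 7)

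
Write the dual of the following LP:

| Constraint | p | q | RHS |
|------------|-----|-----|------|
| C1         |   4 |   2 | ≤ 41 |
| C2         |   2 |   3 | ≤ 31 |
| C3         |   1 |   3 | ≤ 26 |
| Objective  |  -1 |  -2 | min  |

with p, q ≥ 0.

Primal min cᵀx s.t. Ax ≤ b, x ≥ 0  →  Dual max −bᵀy s.t. Aᵀy ≥ −c, y ≥ 0.

Maximize: z = -41y1 - 31y2 - 26y3

Subject to:
  4y1 + 2y2 + y3 ≥ 1
  2y1 + 3y2 + 3y3 ≥ 2
  y1, y2, y3 ≥ 0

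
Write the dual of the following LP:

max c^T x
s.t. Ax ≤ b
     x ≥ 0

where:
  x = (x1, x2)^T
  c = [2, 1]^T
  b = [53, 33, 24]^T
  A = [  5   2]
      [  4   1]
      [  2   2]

Primal max cᵀx s.t. Ax ≤ b, x ≥ 0  →  Dual min bᵀy s.t. Aᵀy ≥ c, y ≥ 0.

Minimize: z = 53y1 + 33y2 + 24y3

Subject to:
  5y1 + 4y2 + 2y3 ≥ 2
  2y1 + y2 + 2y3 ≥ 1
  y1, y2, y3 ≥ 0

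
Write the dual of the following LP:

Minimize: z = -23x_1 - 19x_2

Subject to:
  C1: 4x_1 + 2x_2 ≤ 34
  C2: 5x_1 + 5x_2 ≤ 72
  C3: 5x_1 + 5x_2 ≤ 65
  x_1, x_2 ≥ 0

Primal min cᵀx s.t. Ax ≤ b, x ≥ 0  →  Dual max −bᵀy s.t. Aᵀy ≥ −c, y ≥ 0.

Maximize: z = -34y1 - 72y2 - 65y3

Subject to:
  4y1 + 5y2 + 5y3 ≥ 23
  2y1 + 5y2 + 5y3 ≥ 19
  y1, y2, y3 ≥ 0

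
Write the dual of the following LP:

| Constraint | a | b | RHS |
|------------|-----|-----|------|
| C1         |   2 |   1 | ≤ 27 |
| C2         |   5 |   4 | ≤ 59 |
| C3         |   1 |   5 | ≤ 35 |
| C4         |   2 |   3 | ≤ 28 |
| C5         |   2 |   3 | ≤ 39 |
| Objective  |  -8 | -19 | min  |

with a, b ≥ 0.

Primal min cᵀx s.t. Ax ≤ b, x ≥ 0  →  Dual max −bᵀy s.t. Aᵀy ≥ −c, y ≥ 0.

Maximize: z = -27y1 - 59y2 - 35y3 - 28y4 - 39y5

Subject to:
  2y1 + 5y2 + y3 + 2y4 + 2y5 ≥ 8
  y1 + 4y2 + 5y3 + 3y4 + 3y5 ≥ 19
  y1, y2, y3, y4, y5 ≥ 0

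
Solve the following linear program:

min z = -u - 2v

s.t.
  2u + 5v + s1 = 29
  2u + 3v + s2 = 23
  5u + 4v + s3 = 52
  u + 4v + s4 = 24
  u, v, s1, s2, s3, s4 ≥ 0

Evaluate the objective at each vertex of the feasible region:
  z(0, 0) = 0
  z(10.4, 0) = -10.4
  z(9.143, 1.571) = -12.29
  z(7, 3) = -13  ←
  z(0, 5.8) = -11.6
The minimum is at u = 7, v = 3.

u = 7, v = 3, z = -13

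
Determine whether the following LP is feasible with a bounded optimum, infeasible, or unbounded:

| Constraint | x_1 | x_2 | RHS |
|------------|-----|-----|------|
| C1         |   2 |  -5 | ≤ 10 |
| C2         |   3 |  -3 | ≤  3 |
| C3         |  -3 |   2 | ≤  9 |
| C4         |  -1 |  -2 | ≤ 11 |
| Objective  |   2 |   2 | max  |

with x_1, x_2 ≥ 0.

Unbounded (objective can increase without bound)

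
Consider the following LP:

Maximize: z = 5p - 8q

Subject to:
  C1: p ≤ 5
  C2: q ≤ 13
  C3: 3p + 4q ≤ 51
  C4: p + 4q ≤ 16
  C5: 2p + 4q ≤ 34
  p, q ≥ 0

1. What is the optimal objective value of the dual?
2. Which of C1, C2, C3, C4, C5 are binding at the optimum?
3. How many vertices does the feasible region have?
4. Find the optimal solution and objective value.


1. 25
2. C1
3. 4
4. p = 5, q = 0, z = 25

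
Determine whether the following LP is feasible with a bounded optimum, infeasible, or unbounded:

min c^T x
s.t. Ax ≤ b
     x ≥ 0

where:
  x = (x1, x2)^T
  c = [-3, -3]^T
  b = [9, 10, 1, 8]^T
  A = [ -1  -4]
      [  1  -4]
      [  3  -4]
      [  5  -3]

Unbounded (objective can decrease without bound)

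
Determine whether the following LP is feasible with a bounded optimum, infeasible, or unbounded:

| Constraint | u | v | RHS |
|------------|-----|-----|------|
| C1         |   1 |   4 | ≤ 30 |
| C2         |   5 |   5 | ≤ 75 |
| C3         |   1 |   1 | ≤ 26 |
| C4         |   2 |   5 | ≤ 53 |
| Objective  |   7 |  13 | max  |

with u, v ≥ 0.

Feasible with a bounded optimal solution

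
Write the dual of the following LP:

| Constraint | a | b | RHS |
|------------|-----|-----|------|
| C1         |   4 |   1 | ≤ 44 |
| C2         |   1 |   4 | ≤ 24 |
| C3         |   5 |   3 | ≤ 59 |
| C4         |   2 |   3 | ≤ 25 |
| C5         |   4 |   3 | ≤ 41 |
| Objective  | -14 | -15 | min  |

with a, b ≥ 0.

Primal min cᵀx s.t. Ax ≤ b, x ≥ 0  →  Dual max −bᵀy s.t. Aᵀy ≥ −c, y ≥ 0.

Maximize: z = -44y1 - 24y2 - 59y3 - 25y4 - 41y5

Subject to:
  4y1 + y2 + 5y3 + 2y4 + 4y5 ≥ 14
  y1 + 4y2 + 3y3 + 3y4 + 3y5 ≥ 15
  y1, y2, y3, y4, y5 ≥ 0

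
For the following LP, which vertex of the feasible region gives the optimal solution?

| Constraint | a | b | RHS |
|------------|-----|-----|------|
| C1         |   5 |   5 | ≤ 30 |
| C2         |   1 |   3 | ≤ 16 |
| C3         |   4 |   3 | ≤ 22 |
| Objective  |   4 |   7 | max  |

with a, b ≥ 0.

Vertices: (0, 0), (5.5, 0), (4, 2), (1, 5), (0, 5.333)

Evaluate the objective at each vertex of the feasible region:
  z(0, 0) = 0
  z(5.5, 0) = 22
  z(4, 2) = 30
  z(1, 5) = 39  ←
  z(0, 5.333) = 37.33
The maximum is at a = 1, b = 5.

(1, 5)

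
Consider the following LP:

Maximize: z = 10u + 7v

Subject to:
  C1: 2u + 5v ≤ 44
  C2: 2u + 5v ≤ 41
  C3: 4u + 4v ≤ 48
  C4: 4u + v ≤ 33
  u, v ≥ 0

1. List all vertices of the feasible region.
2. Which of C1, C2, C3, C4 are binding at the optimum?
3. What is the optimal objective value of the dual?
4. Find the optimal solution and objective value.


1. (0, 0), (8.25, 0), (7, 5), (6.333, 5.667), (0, 8.2)
2. C3, C4
3. 105
4. u = 7, v = 5, z = 105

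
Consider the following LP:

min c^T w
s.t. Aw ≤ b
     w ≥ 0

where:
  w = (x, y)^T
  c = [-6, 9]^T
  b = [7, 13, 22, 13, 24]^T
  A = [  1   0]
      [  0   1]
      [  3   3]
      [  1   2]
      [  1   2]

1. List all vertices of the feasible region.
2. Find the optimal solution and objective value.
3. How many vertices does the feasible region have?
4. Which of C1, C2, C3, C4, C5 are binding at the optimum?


1. (0, 0), (7, 0), (7, 0.3333), (1.667, 5.667), (0, 6.5)
2. x = 7, y = 0, z = -42
3. 5
4. C1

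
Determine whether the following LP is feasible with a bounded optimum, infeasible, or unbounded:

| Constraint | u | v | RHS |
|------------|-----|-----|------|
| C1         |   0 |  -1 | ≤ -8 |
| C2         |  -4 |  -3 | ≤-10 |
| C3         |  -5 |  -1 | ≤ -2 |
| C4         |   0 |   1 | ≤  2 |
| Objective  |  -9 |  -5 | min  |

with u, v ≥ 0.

Infeasible (no feasible solution exists)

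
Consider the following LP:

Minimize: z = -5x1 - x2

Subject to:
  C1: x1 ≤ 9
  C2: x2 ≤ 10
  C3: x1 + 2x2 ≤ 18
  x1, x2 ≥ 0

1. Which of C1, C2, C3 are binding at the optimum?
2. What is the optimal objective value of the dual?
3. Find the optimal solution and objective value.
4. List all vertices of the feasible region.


1. C1, C3
2. -49.5
3. x1 = 9, x2 = 4.5, z = -49.5
4. (0, 0), (9, 0), (9, 4.5), (0, 9)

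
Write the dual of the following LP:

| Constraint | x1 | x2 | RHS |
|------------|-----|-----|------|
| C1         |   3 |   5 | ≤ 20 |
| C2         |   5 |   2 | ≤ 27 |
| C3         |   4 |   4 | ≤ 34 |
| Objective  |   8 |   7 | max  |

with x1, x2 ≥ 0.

Primal max cᵀx s.t. Ax ≤ b, x ≥ 0  →  Dual min bᵀy s.t. Aᵀy ≥ c, y ≥ 0.

Minimize: z = 20y1 + 27y2 + 34y3

Subject to:
  3y1 + 5y2 + 4y3 ≥ 8
  5y1 + 2y2 + 4y3 ≥ 7
  y1, y2, y3 ≥ 0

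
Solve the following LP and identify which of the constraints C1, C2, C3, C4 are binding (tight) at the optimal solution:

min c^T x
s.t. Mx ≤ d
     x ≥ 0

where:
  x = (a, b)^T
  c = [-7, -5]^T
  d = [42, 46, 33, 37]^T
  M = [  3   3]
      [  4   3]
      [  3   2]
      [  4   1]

At a = 7, b = 6, compute slack b - a·x for each constraint:
  C1: 42 − 39 = 3  (slack)
  C2: 46 − 46 = 0  (binding)
  C3: 33 − 33 = 0  (binding)
  C4: 37 − 34 = 3  (slack)

Optimal: a = 7, b = 6
Binding: C2, C3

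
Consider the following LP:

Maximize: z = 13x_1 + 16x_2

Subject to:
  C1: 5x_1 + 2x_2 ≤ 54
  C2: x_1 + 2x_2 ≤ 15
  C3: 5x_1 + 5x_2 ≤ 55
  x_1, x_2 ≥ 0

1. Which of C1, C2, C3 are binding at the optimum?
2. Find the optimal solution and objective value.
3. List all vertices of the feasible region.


1. C2, C3
2. x_1 = 7, x_2 = 4, z = 155
3. (0, 0), (10.8, 0), (10.67, 0.3333), (7, 4), (0, 7.5)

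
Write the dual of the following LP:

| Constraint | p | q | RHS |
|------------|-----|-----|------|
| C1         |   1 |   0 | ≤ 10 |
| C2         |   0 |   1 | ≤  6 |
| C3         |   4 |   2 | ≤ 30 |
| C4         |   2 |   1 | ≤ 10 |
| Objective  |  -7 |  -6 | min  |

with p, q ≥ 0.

Primal min cᵀx s.t. Ax ≤ b, x ≥ 0  →  Dual max −bᵀy s.t. Aᵀy ≥ −c, y ≥ 0.

Maximize: z = -10y1 - 6y2 - 30y3 - 10y4

Subject to:
  y1 + 4y3 + 2y4 ≥ 7
  y2 + 2y3 + y4 ≥ 6
  y1, y2, y3, y4 ≥ 0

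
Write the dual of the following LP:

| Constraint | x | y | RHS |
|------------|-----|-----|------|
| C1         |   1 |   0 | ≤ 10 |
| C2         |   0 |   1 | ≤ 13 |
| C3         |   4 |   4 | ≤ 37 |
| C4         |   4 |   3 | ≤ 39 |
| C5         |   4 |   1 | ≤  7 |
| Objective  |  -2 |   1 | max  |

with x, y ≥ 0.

Primal max cᵀx s.t. Ax ≤ b, x ≥ 0  →  Dual min bᵀy s.t. Aᵀy ≥ c, y ≥ 0.

Minimize: z = 10y1 + 13y2 + 37y3 + 39y4 + 7y5

Subject to:
  y1 + 4y3 + 4y4 + 4y5 ≥ -2
  y2 + 4y3 + 3y4 + y5 ≥ 1
  y1, y2, y3, y4, y5 ≥ 0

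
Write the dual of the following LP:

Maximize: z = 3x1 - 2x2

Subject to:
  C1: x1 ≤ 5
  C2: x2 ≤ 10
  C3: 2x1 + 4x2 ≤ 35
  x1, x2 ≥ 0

Primal max cᵀx s.t. Ax ≤ b, x ≥ 0  →  Dual min bᵀy s.t. Aᵀy ≥ c, y ≥ 0.

Minimize: z = 5y1 + 10y2 + 35y3

Subject to:
  y1 + 2y3 ≥ 3
  y2 + 4y3 ≥ -2
  y1, y2, y3 ≥ 0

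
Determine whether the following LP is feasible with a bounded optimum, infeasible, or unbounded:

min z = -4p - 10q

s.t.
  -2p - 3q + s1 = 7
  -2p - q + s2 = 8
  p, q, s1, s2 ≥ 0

Unbounded (objective can decrease without bound)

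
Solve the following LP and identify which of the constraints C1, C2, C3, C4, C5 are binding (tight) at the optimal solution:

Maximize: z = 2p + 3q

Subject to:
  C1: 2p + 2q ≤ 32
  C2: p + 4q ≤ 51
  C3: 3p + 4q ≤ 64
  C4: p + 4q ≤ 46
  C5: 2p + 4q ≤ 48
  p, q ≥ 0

At p = 8, q = 8, compute slack b - a·x for each constraint:
  C1: 32 − 32 = 0  (binding)
  C2: 51 − 40 = 11  (slack)
  C3: 64 − 56 = 8  (slack)
  C4: 46 − 40 = 6  (slack)
  C5: 48 − 48 = 0  (binding)

Optimal: p = 8, q = 8
Binding: C1, C5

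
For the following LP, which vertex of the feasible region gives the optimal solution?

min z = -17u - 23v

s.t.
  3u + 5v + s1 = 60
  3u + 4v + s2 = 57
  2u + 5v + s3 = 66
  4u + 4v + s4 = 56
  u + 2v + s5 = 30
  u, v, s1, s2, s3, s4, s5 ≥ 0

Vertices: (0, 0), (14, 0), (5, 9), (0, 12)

Evaluate the objective at each vertex of the feasible region:
  z(0, 0) = 0
  z(14, 0) = -238
  z(5, 9) = -292  ←
  z(0, 12) = -276
The minimum is at u = 5, v = 9.

(5, 9)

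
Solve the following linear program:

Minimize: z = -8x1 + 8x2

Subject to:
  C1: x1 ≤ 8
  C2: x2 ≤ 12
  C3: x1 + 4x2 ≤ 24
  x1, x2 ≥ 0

Evaluate the objective at each vertex of the feasible region:
  z(0, 0) = 0
  z(8, 0) = -64  ←
  z(8, 4) = -32
  z(0, 6) = 48
The minimum is at x1 = 8, x2 = 0.

x1 = 8, x2 = 0, z = -64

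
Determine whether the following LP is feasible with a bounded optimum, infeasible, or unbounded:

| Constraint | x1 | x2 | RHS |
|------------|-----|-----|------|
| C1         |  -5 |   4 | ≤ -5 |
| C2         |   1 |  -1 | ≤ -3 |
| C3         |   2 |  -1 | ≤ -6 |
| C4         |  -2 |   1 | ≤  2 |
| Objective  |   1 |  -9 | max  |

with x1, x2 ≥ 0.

Infeasible (no feasible solution exists)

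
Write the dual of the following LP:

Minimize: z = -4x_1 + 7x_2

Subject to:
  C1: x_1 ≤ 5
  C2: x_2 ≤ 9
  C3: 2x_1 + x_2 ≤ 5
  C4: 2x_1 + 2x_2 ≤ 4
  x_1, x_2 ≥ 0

Primal min cᵀx s.t. Ax ≤ b, x ≥ 0  →  Dual max −bᵀy s.t. Aᵀy ≥ −c, y ≥ 0.

Maximize: z = -5y1 - 9y2 - 5y3 - 4y4

Subject to:
  y1 + 2y3 + 2y4 ≥ 4
  y2 + y3 + 2y4 ≥ -7
  y1, y2, y3, y4 ≥ 0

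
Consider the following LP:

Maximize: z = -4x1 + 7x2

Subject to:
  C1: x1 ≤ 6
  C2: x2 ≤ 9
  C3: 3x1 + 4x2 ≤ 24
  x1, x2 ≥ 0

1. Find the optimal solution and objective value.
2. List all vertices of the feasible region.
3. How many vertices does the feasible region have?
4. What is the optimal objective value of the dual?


1. x1 = 0, x2 = 6, z = 42
2. (0, 0), (6, 0), (6, 1.5), (0, 6)
3. 4
4. 42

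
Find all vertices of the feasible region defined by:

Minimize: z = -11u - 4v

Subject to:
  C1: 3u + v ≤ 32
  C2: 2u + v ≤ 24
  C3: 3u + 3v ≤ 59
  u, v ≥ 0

(0, 0), (10.67, 0), (8, 8), (4.333, 15.33), (0, 19.67)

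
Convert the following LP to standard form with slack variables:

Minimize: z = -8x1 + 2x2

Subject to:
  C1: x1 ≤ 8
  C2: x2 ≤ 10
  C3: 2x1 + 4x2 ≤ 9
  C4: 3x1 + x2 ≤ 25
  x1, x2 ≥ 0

min z = -8x1 + 2x2

s.t.
  x1 + s1 = 8
  x2 + s2 = 10
  2x1 + 4x2 + s3 = 9
  3x1 + x2 + s4 = 25
  x1, x2, s1, s2, s3, s4 ≥ 0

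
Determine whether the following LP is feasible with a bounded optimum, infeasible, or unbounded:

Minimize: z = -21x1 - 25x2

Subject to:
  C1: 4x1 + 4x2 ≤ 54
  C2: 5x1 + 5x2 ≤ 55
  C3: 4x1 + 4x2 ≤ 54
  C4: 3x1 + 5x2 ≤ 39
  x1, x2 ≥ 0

Feasible with a bounded optimal solution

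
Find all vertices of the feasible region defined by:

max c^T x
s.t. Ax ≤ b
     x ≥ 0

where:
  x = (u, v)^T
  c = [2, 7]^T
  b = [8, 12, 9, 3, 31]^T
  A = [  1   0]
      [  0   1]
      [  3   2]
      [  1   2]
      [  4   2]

(0, 0), (3, 0), (0, 1.5)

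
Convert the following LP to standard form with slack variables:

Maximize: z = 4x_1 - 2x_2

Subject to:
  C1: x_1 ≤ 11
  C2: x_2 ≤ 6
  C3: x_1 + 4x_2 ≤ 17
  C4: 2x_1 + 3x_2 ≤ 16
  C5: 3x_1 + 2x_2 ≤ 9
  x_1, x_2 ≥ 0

max z = 4x_1 - 2x_2

s.t.
  x_1 + s1 = 11
  x_2 + s2 = 6
  x_1 + 4x_2 + s3 = 17
  2x_1 + 3x_2 + s4 = 16
  3x_1 + 2x_2 + s5 = 9
  x_1, x_2, s1, s2, s3, s4, s5 ≥ 0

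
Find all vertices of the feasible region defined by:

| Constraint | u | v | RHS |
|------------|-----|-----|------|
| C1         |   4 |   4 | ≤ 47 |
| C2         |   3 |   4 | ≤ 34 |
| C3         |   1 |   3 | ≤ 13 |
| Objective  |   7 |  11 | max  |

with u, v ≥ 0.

(0, 0), (11.33, 0), (10, 1), (0, 4.333)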